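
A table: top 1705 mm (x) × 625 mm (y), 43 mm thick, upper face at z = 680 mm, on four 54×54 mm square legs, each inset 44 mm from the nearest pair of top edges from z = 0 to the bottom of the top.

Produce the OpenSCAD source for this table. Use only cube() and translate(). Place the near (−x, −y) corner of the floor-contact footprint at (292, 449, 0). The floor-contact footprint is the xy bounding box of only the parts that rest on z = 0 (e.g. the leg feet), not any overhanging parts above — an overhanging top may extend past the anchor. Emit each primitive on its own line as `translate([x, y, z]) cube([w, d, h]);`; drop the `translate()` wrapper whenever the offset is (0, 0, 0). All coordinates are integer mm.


translate([248, 405, 637]) cube([1705, 625, 43]);
translate([292, 449, 0]) cube([54, 54, 637]);
translate([1855, 449, 0]) cube([54, 54, 637]);
translate([292, 932, 0]) cube([54, 54, 637]);
translate([1855, 932, 0]) cube([54, 54, 637]);


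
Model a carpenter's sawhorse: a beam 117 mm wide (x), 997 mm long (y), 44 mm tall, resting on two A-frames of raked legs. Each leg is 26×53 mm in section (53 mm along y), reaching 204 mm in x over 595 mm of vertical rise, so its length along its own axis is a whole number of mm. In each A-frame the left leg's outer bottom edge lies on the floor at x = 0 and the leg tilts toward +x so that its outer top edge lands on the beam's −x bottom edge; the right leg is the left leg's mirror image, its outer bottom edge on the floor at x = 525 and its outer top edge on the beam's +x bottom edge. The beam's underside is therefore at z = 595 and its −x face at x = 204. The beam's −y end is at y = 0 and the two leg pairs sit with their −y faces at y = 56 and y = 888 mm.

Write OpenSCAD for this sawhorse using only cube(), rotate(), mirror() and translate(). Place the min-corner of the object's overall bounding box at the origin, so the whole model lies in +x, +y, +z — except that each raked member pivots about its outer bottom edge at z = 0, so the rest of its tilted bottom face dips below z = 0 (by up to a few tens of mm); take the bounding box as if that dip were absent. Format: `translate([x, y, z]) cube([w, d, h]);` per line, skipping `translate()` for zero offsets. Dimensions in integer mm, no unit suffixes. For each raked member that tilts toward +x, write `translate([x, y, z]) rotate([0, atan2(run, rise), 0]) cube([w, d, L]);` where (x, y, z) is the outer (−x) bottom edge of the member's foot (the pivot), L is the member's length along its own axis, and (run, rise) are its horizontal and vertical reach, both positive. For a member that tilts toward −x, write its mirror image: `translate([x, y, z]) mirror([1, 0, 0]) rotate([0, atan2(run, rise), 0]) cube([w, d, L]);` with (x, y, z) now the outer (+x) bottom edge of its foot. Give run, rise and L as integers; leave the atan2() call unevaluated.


translate([204, 0, 595]) cube([117, 997, 44]);
translate([0, 56, 0]) rotate([0, atan2(204, 595), 0]) cube([26, 53, 629]);
translate([525, 56, 0]) mirror([1, 0, 0]) rotate([0, atan2(204, 595), 0]) cube([26, 53, 629]);
translate([0, 888, 0]) rotate([0, atan2(204, 595), 0]) cube([26, 53, 629]);
translate([525, 888, 0]) mirror([1, 0, 0]) rotate([0, atan2(204, 595), 0]) cube([26, 53, 629]);


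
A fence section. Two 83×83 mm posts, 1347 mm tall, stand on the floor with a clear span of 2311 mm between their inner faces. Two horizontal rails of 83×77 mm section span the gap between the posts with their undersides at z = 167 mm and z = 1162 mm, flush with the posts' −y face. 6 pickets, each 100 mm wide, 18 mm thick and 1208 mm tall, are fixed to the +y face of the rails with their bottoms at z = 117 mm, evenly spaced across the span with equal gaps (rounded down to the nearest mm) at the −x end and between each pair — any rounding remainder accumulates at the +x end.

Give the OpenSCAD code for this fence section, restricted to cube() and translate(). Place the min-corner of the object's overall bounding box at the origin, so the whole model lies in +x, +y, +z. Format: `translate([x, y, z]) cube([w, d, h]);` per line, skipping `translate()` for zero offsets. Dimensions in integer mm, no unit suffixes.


cube([83, 83, 1347]);
translate([2394, 0, 0]) cube([83, 83, 1347]);
translate([83, 0, 167]) cube([2311, 83, 77]);
translate([83, 0, 1162]) cube([2311, 83, 77]);
translate([327, 83, 117]) cube([100, 18, 1208]);
translate([671, 83, 117]) cube([100, 18, 1208]);
translate([1015, 83, 117]) cube([100, 18, 1208]);
translate([1359, 83, 117]) cube([100, 18, 1208]);
translate([1703, 83, 117]) cube([100, 18, 1208]);
translate([2047, 83, 117]) cube([100, 18, 1208]);


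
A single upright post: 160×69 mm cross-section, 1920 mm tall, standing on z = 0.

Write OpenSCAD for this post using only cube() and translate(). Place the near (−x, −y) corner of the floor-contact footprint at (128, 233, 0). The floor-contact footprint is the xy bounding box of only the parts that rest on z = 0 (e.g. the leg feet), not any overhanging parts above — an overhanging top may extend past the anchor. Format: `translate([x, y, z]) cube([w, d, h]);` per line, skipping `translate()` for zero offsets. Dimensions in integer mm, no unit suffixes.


translate([128, 233, 0]) cube([160, 69, 1920]);


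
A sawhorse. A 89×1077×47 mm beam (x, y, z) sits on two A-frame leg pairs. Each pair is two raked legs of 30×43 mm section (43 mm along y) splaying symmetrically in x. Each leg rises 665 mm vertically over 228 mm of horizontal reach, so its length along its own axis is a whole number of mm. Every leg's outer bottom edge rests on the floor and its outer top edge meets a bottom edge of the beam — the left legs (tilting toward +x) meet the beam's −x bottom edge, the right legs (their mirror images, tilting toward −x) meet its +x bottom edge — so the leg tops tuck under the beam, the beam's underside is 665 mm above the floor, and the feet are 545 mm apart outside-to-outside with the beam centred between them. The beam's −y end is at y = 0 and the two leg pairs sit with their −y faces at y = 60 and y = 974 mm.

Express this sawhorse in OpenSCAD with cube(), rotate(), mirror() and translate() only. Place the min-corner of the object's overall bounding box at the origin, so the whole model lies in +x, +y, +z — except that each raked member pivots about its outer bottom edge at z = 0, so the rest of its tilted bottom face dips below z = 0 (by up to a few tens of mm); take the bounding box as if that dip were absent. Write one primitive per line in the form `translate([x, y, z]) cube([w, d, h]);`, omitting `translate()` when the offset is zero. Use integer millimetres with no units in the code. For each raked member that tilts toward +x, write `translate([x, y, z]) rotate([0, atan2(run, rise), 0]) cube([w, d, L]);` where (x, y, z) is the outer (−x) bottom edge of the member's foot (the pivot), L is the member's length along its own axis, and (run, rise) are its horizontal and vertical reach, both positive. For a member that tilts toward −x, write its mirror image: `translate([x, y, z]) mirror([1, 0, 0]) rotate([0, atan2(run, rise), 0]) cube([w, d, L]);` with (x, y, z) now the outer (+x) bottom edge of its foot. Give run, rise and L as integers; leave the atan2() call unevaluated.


// leg length = √(228² + 665²) = 703
// right-leg outer foot x = 2·228 + 89 = 545
// beam min-corner = (228, 0, 665)
translate([228, 0, 665]) cube([89, 1077, 47]);
translate([0, 60, 0]) rotate([0, atan2(228, 665), 0]) cube([30, 43, 703]);
translate([545, 60, 0]) mirror([1, 0, 0]) rotate([0, atan2(228, 665), 0]) cube([30, 43, 703]);
translate([0, 974, 0]) rotate([0, atan2(228, 665), 0]) cube([30, 43, 703]);
translate([545, 974, 0]) mirror([1, 0, 0]) rotate([0, atan2(228, 665), 0]) cube([30, 43, 703]);


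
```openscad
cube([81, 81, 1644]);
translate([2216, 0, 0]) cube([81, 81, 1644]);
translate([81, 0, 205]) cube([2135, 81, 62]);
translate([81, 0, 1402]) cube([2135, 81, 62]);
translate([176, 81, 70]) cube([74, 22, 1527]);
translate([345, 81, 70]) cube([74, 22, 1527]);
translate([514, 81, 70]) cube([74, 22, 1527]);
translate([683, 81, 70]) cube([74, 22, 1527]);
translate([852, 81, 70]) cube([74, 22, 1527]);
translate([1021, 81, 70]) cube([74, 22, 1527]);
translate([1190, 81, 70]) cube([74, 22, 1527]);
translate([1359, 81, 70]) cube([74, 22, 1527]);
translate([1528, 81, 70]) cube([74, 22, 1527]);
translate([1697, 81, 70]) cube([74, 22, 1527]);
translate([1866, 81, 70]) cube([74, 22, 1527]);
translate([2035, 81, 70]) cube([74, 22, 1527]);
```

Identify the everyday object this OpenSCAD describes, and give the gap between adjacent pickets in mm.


A fence section. The picket gap is 95 mm.

Two posts, two rails, 12 pickets — a fence section. Span 2135 mm holds 12 pickets of 74 mm with 13 equal gaps: ⌊(2135 − 12·74) / 13⌋ = 95 mm.


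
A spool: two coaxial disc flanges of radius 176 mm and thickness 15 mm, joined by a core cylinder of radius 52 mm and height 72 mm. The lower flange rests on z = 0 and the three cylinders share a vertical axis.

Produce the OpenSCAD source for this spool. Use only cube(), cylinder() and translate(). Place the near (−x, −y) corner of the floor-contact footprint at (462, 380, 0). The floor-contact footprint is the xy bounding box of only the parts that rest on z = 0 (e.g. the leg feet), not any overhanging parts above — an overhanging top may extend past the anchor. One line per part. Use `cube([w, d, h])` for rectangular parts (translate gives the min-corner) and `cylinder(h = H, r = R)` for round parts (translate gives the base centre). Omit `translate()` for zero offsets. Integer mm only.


translate([638, 556, 0]) cylinder(h = 15, r = 176);
translate([638, 556, 15]) cylinder(h = 72, r = 52);
translate([638, 556, 87]) cylinder(h = 15, r = 176);


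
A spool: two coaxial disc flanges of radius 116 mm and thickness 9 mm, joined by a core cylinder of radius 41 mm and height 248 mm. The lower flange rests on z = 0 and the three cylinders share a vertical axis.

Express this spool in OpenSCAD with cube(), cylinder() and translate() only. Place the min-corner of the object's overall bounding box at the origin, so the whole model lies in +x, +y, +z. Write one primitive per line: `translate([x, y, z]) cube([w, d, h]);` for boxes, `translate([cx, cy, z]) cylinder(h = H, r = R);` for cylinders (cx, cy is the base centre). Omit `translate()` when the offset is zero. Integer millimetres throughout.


translate([116, 116, 0]) cylinder(h = 9, r = 116);
translate([116, 116, 9]) cylinder(h = 248, r = 41);
translate([116, 116, 257]) cylinder(h = 9, r = 116);


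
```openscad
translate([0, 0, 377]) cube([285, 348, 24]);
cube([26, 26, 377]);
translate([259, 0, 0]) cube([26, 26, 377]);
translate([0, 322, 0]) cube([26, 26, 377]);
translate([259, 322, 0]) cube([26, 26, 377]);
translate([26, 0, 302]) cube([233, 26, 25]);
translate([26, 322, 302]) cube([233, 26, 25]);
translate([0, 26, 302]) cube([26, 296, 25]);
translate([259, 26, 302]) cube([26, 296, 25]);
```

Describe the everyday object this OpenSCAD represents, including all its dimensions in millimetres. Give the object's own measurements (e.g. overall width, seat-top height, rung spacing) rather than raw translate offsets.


A four-legged stool. The seat is a 285×348×24 mm slab whose top surface is at z = 401 mm; four square legs, each 26×26 mm in cross-section, run from the floor (z = 0) to the underside of the seat, each flush with a corner of the seat. Four stretchers, 26 mm wide and 25 mm tall, connect adjacent legs with their undersides at z = 302 mm, each running between the inner faces of the legs it joins and aligned with the legs' outer faces on the other axis.


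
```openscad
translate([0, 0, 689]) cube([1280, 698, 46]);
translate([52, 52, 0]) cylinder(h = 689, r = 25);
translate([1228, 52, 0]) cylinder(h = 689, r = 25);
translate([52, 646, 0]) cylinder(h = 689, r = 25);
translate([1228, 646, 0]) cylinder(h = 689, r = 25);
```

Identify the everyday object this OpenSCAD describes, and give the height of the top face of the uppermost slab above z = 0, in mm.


A table. The table height is 735 mm.

A 1280×698×46 slab sits at z = 689 on four Ø50 mm round legs — a table. The top surface is at 689 + 46 = 735 mm.


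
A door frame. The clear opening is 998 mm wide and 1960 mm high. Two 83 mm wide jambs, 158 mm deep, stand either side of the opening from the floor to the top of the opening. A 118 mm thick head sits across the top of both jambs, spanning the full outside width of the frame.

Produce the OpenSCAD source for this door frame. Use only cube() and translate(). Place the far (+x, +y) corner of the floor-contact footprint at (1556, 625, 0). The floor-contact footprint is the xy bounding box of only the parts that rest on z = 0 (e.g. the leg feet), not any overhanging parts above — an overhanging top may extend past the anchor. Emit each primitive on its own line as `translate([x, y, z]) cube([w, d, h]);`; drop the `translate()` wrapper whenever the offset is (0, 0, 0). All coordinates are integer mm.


translate([392, 467, 0]) cube([83, 158, 1960]);
translate([1473, 467, 0]) cube([83, 158, 1960]);
translate([392, 467, 1960]) cube([1164, 158, 118]);


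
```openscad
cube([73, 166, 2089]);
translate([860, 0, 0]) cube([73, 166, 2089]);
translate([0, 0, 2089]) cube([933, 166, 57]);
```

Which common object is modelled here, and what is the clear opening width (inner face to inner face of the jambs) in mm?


A door frame. The clear opening width is 787 mm.

Two 2089 mm tall posts with a header on top — a door frame. The left jamb is 73 mm wide at x = 0; the right jamb starts at x = 860. The clear opening is 860 − 73 = 787 mm.


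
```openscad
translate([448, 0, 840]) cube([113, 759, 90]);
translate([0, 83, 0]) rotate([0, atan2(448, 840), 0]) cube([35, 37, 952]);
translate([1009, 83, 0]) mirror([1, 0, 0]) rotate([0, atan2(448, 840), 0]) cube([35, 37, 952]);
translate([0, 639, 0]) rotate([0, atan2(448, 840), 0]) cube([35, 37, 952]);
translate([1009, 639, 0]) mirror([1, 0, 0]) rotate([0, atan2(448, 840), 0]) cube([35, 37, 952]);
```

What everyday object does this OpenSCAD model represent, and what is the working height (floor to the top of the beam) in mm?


A sawhorse. The overall height is 930 mm.

A beam across two mirrored pairs of raked legs — a sawhorse. The beam's underside is at z = 840 (matching the legs' vertical rise in atan2(448, 840)) and the beam is 90 mm tall, so its top is at 840 + 90 = 930 mm. The raked legs top out at the beam's underside, so that is the highest point.


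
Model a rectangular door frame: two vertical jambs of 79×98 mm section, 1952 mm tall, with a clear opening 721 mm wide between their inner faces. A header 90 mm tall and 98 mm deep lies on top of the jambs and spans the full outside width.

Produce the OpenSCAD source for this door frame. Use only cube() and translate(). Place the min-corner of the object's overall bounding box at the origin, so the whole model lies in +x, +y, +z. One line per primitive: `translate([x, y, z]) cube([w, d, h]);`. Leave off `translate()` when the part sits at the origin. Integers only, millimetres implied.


cube([79, 98, 1952]);
translate([800, 0, 0]) cube([79, 98, 1952]);
translate([0, 0, 1952]) cube([879, 98, 90]);


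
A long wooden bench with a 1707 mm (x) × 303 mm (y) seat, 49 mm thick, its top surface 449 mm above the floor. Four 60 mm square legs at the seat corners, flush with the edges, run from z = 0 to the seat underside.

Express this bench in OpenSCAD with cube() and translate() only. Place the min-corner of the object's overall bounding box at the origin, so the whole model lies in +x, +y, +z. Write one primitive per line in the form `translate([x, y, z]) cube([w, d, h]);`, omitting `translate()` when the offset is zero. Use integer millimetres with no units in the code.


translate([0, 0, 400]) cube([1707, 303, 49]);
cube([60, 60, 400]);
translate([0, 243, 0]) cube([60, 60, 400]);
translate([1647, 0, 0]) cube([60, 60, 400]);
translate([1647, 243, 0]) cube([60, 60, 400]);


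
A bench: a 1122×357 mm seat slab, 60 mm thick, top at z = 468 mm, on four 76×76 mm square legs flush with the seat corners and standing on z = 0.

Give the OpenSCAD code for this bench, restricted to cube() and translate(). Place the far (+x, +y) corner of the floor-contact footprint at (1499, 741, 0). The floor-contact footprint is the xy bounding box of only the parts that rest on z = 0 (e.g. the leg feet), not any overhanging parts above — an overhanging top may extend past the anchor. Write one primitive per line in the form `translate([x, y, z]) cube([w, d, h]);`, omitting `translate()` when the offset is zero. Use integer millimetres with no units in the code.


translate([377, 384, 408]) cube([1122, 357, 60]);
translate([377, 384, 0]) cube([76, 76, 408]);
translate([377, 665, 0]) cube([76, 76, 408]);
translate([1423, 384, 0]) cube([76, 76, 408]);
translate([1423, 665, 0]) cube([76, 76, 408]);


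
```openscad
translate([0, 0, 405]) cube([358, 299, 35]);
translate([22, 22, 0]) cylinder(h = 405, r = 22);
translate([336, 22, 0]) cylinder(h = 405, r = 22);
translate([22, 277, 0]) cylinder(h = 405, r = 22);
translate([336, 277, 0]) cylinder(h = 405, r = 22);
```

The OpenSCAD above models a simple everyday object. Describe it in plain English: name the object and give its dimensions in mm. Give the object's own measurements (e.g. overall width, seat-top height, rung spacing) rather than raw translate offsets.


A four-legged stool. The seat is a 358×299×35 mm slab whose top surface is at z = 440 mm; four round legs, each 44 mm in diameter, run from the floor (z = 0) to the underside of the seat, each leg's axis is inset half a diameter from the nearest pair of seat edges (so the leg's bounding box is flush with the corner).


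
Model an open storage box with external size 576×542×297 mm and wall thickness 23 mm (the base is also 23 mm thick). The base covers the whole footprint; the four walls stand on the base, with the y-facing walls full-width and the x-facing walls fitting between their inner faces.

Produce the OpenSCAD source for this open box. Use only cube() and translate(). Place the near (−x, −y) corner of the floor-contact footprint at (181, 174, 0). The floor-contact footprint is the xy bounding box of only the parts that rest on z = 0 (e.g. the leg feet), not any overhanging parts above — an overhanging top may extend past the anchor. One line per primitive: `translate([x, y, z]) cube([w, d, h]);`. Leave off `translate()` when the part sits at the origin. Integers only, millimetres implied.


translate([181, 174, 0]) cube([576, 542, 23]);
translate([181, 174, 23]) cube([576, 23, 274]);
translate([181, 693, 23]) cube([576, 23, 274]);
translate([181, 197, 23]) cube([23, 496, 274]);
translate([734, 197, 23]) cube([23, 496, 274]);


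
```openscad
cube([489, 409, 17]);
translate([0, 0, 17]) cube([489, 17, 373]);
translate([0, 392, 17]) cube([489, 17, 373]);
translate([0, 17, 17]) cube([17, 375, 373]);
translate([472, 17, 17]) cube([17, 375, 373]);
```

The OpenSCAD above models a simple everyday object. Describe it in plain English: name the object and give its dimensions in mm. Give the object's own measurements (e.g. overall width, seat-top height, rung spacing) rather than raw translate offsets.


An open-topped rectangular box: outside dimensions 489×409×390 mm, with a uniform wall and base thickness of 17 mm. The base is a full 489×409 slab on the floor; four walls sit on top of the base. The front and back walls (the −y and +y sides) span the full width; the two side walls fit between them.


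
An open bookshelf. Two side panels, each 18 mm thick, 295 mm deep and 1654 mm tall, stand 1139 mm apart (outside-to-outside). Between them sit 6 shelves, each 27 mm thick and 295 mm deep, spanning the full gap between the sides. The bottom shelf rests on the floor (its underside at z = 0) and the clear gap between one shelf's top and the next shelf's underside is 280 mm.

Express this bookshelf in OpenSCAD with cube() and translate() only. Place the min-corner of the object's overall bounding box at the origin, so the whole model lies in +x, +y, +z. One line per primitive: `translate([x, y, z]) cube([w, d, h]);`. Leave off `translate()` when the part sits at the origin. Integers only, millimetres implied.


cube([18, 295, 1654]);
translate([1121, 0, 0]) cube([18, 295, 1654]);
translate([18, 0, 0]) cube([1103, 295, 27]);
translate([18, 0, 307]) cube([1103, 295, 27]);
translate([18, 0, 614]) cube([1103, 295, 27]);
translate([18, 0, 921]) cube([1103, 295, 27]);
translate([18, 0, 1228]) cube([1103, 295, 27]);
translate([18, 0, 1535]) cube([1103, 295, 27]);


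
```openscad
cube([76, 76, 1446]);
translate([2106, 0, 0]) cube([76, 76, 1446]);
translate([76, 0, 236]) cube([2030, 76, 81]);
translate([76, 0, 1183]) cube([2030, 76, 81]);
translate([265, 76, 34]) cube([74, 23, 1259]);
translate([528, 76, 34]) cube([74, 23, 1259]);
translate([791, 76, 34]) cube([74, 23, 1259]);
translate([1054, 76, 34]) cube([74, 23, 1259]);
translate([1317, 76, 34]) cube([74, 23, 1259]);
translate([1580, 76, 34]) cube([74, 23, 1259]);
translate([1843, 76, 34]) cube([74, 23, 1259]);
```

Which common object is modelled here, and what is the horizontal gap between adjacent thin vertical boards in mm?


A fence section. The picket gap is 189 mm.

Two posts, two rails, 7 pickets — a fence section. Span 2030 mm holds 7 pickets of 74 mm with 8 equal gaps: ⌊(2030 − 7·74) / 8⌋ = 189 mm.


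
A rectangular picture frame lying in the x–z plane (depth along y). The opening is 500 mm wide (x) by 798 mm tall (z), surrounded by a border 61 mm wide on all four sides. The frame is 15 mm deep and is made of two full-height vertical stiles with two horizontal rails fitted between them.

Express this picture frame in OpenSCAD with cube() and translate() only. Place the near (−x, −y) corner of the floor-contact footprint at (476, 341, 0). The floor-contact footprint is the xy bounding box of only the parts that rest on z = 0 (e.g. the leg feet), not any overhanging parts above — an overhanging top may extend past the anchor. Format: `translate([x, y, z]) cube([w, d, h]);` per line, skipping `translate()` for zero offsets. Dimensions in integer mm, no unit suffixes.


translate([476, 341, 0]) cube([61, 15, 920]);
translate([1037, 341, 0]) cube([61, 15, 920]);
translate([537, 341, 0]) cube([500, 15, 61]);
translate([537, 341, 859]) cube([500, 15, 61]);


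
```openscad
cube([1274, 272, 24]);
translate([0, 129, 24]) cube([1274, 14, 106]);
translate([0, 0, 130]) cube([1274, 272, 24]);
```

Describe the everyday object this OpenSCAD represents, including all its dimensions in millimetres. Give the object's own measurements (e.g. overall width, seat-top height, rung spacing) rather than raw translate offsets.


An I-beam lying along x, 1274 mm long. Overall section height 154 mm. Two flanges 272 mm wide (y) and 24 mm thick, one on the floor and one at the top; a web 14 mm thick runs between them, centred on the flange width.


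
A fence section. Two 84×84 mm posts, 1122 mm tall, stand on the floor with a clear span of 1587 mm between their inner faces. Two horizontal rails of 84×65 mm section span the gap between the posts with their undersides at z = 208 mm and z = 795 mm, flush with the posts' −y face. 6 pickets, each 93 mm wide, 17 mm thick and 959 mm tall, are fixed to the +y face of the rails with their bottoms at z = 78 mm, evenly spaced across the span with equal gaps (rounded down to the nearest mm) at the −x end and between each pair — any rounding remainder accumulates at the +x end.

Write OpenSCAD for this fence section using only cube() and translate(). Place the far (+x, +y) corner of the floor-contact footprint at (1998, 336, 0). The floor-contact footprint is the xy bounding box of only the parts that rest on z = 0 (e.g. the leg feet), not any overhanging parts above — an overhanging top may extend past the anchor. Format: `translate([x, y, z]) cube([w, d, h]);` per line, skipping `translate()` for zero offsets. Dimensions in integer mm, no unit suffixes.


translate([243, 252, 0]) cube([84, 84, 1122]);
translate([1914, 252, 0]) cube([84, 84, 1122]);
translate([327, 252, 208]) cube([1587, 84, 65]);
translate([327, 252, 795]) cube([1587, 84, 65]);
translate([474, 336, 78]) cube([93, 17, 959]);
translate([714, 336, 78]) cube([93, 17, 959]);
translate([954, 336, 78]) cube([93, 17, 959]);
translate([1194, 336, 78]) cube([93, 17, 959]);
translate([1434, 336, 78]) cube([93, 17, 959]);
translate([1674, 336, 78]) cube([93, 17, 959]);


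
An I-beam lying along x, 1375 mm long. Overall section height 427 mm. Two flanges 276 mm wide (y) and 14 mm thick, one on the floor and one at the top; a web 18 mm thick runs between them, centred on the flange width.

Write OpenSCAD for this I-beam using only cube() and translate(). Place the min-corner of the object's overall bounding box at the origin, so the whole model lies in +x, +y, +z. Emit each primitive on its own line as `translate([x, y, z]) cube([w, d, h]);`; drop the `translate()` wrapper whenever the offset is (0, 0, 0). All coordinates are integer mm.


cube([1375, 276, 14]);
translate([0, 129, 14]) cube([1375, 18, 399]);
translate([0, 0, 413]) cube([1375, 276, 14]);


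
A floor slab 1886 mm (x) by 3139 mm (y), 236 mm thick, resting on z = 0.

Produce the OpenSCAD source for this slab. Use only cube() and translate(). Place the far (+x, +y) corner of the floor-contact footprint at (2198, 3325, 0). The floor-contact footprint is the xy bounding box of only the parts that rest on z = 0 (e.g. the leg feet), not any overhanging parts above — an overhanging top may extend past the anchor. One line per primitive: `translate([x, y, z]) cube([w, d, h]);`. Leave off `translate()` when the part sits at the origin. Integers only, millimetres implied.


translate([312, 186, 0]) cube([1886, 3139, 236]);


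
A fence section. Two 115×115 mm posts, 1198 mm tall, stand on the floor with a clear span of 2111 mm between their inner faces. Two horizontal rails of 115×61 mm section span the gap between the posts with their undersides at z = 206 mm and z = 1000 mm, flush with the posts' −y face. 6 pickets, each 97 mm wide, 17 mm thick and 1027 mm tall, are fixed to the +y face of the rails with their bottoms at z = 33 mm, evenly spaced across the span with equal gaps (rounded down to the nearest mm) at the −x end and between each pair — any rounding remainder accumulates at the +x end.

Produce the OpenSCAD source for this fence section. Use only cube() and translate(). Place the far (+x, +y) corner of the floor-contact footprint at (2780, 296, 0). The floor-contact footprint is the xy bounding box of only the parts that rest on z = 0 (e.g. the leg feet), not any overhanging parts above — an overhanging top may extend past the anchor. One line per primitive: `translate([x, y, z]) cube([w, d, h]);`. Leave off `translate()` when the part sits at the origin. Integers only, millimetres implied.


translate([439, 181, 0]) cube([115, 115, 1198]);
translate([2665, 181, 0]) cube([115, 115, 1198]);
translate([554, 181, 206]) cube([2111, 115, 61]);
translate([554, 181, 1000]) cube([2111, 115, 61]);
translate([772, 296, 33]) cube([97, 17, 1027]);
translate([1087, 296, 33]) cube([97, 17, 1027]);
translate([1402, 296, 33]) cube([97, 17, 1027]);
translate([1717, 296, 33]) cube([97, 17, 1027]);
translate([2032, 296, 33]) cube([97, 17, 1027]);
translate([2347, 296, 33]) cube([97, 17, 1027]);


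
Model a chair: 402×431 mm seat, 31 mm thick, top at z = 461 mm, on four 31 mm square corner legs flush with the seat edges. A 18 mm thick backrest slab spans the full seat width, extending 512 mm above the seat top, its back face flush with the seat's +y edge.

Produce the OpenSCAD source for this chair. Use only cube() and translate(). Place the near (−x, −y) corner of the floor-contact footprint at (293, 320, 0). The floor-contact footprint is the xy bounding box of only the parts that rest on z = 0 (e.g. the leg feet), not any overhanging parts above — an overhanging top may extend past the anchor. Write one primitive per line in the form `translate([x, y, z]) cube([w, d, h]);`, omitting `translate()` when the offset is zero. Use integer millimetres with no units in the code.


translate([293, 320, 430]) cube([402, 431, 31]);
translate([293, 320, 0]) cube([31, 31, 430]);
translate([664, 320, 0]) cube([31, 31, 430]);
translate([293, 720, 0]) cube([31, 31, 430]);
translate([664, 720, 0]) cube([31, 31, 430]);
translate([293, 733, 461]) cube([402, 18, 512]);


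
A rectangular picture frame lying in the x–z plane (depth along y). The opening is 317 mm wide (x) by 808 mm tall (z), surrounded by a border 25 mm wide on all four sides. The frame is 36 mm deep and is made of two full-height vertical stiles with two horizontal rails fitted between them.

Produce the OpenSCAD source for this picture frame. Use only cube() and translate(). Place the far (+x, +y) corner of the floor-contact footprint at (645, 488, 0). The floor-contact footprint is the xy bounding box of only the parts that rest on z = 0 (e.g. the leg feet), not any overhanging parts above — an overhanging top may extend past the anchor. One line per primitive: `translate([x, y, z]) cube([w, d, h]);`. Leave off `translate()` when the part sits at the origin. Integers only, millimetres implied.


translate([278, 452, 0]) cube([25, 36, 858]);
translate([620, 452, 0]) cube([25, 36, 858]);
translate([303, 452, 0]) cube([317, 36, 25]);
translate([303, 452, 833]) cube([317, 36, 25]);


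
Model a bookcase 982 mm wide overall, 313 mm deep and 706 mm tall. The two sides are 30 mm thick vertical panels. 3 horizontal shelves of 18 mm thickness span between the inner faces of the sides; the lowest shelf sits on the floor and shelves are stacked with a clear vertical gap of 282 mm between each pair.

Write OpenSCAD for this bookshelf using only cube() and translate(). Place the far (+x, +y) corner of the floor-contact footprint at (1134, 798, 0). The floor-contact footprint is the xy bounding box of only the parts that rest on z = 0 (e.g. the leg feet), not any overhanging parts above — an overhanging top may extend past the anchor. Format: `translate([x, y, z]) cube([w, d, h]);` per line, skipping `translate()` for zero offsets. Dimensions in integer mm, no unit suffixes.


translate([152, 485, 0]) cube([30, 313, 706]);
translate([1104, 485, 0]) cube([30, 313, 706]);
translate([182, 485, 0]) cube([922, 313, 18]);
translate([182, 485, 300]) cube([922, 313, 18]);
translate([182, 485, 600]) cube([922, 313, 18]);


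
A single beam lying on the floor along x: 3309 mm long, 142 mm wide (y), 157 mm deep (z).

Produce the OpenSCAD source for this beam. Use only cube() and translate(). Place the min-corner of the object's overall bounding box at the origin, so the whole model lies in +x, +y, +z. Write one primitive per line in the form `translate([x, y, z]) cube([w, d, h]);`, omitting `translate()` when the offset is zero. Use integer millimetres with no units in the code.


cube([3309, 142, 157]);


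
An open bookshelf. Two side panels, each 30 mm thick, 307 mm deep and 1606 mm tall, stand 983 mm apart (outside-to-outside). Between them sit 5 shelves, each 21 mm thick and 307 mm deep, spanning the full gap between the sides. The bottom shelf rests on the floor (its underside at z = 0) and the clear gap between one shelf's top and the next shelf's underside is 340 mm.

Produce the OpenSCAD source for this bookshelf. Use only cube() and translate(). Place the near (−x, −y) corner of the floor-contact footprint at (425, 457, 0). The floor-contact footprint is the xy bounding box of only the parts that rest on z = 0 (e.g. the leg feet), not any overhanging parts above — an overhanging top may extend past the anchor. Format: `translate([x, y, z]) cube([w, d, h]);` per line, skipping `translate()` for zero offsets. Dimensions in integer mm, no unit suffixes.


translate([425, 457, 0]) cube([30, 307, 1606]);
translate([1378, 457, 0]) cube([30, 307, 1606]);
translate([455, 457, 0]) cube([923, 307, 21]);
translate([455, 457, 361]) cube([923, 307, 21]);
translate([455, 457, 722]) cube([923, 307, 21]);
translate([455, 457, 1083]) cube([923, 307, 21]);
translate([455, 457, 1444]) cube([923, 307, 21]);


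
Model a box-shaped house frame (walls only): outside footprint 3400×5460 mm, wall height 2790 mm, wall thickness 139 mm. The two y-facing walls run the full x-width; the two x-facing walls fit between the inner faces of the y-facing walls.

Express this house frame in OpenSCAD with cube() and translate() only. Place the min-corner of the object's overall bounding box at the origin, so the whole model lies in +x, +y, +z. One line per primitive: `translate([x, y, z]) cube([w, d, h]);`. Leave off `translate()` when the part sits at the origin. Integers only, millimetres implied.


cube([3400, 139, 2790]);
translate([0, 5321, 0]) cube([3400, 139, 2790]);
translate([0, 139, 0]) cube([139, 5182, 2790]);
translate([3261, 139, 0]) cube([139, 5182, 2790]);


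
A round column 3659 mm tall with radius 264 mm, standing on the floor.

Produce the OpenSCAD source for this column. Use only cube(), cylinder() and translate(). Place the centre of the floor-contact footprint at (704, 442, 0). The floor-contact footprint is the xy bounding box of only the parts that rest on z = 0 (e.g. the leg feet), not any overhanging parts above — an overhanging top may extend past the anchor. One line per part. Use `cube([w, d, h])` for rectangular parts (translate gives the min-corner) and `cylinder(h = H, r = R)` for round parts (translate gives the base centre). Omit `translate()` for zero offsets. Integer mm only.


translate([704, 442, 0]) cylinder(h = 3659, r = 264);


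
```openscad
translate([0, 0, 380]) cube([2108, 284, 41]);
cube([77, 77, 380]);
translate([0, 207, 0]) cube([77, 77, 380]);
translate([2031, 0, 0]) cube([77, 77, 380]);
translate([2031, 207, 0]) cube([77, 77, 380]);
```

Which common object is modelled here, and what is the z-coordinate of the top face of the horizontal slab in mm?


A bench. The seat-top height is 421 mm.

A long slab on four corner posts — a bench. The slab sits at z = 380 with thickness 41, so the top is 380 + 41 = 421 mm.


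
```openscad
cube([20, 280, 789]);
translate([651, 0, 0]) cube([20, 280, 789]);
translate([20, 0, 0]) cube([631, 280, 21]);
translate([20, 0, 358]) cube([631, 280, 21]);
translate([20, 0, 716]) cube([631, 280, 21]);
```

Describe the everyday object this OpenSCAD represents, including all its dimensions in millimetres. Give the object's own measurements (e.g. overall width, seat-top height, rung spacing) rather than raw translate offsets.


An open bookshelf. Two side panels, each 20 mm thick, 280 mm deep and 789 mm tall, stand 671 mm apart (outside-to-outside). Between them sit 3 shelves, each 21 mm thick and 280 mm deep, spanning the full gap between the sides. The bottom shelf rests on the floor (its underside at z = 0) and the clear gap between one shelf's top and the next shelf's underside is 337 mm.


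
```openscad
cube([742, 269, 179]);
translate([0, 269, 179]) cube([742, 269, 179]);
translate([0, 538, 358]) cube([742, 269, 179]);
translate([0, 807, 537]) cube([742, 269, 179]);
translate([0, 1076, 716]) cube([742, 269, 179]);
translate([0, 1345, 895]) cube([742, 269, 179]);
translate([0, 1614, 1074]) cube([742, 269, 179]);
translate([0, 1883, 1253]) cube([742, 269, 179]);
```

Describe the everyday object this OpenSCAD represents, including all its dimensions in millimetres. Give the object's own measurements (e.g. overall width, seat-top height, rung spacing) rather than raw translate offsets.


A straight staircase of 8 solid steps. Each step is 742 mm wide (x), 269 mm deep (y, the going) and 179 mm tall (the rise). The first step rests on the floor; each subsequent step sits one going further in +y and one rise higher in +z, directly behind and above the previous step with no overlap.


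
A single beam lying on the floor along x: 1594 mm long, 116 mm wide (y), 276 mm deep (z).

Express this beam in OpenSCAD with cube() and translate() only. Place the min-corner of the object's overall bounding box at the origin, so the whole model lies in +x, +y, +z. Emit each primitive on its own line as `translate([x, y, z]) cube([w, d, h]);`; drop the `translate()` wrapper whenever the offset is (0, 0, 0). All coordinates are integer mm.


cube([1594, 116, 276]);


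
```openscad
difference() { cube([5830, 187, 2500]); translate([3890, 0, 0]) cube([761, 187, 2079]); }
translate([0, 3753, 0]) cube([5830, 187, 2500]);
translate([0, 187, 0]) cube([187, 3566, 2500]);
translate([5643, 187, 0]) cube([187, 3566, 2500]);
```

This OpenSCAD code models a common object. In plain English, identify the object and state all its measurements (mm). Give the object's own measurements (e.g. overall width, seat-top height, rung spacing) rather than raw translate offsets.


A single room: four walls, each 2500 mm tall and 187 mm thick, enclosing an outside footprint 5830×3940 mm (x × y), no floor or roof. The front and back walls (−y and +y sides) run the full x-width; the side walls fit between their inner faces. A door opening 761 mm wide and 2079 mm tall is cut through the front wall from the floor up, its −x edge 3890 mm from the wall's −x end.


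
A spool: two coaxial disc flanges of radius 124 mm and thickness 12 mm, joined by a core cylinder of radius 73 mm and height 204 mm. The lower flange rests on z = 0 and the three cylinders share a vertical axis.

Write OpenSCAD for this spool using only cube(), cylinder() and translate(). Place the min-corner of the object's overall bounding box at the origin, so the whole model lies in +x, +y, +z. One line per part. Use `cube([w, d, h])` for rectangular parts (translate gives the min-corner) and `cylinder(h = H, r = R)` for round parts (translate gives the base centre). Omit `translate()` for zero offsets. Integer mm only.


translate([124, 124, 0]) cylinder(h = 12, r = 124);
translate([124, 124, 12]) cylinder(h = 204, r = 73);
translate([124, 124, 216]) cylinder(h = 12, r = 124);


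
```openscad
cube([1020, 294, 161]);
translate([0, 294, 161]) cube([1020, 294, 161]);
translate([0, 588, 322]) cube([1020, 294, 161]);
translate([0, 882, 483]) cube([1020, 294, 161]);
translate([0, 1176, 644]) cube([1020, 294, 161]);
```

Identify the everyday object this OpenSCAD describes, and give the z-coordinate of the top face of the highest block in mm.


A staircase. The total rise is 805 mm.

5 identical blocks, each offset up and back from the previous — a staircase. Each step is 161 mm tall and there are 5 of them, so the total rise is 5 × 161 = 805 mm.


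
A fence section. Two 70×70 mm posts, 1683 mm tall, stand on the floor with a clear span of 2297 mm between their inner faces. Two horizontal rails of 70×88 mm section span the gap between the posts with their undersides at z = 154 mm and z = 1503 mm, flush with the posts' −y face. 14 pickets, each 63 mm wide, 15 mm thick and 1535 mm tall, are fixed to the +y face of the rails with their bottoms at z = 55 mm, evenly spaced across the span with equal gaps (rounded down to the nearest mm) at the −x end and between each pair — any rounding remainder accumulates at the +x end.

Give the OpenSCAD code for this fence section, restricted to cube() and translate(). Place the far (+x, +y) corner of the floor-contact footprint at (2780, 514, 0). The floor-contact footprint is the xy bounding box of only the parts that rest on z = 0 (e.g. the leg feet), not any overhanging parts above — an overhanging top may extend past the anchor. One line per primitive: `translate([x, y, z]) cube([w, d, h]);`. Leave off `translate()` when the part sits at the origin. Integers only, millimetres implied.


translate([343, 444, 0]) cube([70, 70, 1683]);
translate([2710, 444, 0]) cube([70, 70, 1683]);
translate([413, 444, 154]) cube([2297, 70, 88]);
translate([413, 444, 1503]) cube([2297, 70, 88]);
translate([507, 514, 55]) cube([63, 15, 1535]);
translate([664, 514, 55]) cube([63, 15, 1535]);
translate([821, 514, 55]) cube([63, 15, 1535]);
translate([978, 514, 55]) cube([63, 15, 1535]);
translate([1135, 514, 55]) cube([63, 15, 1535]);
translate([1292, 514, 55]) cube([63, 15, 1535]);
translate([1449, 514, 55]) cube([63, 15, 1535]);
translate([1606, 514, 55]) cube([63, 15, 1535]);
translate([1763, 514, 55]) cube([63, 15, 1535]);
translate([1920, 514, 55]) cube([63, 15, 1535]);
translate([2077, 514, 55]) cube([63, 15, 1535]);
translate([2234, 514, 55]) cube([63, 15, 1535]);
translate([2391, 514, 55]) cube([63, 15, 1535]);
translate([2548, 514, 55]) cube([63, 15, 1535]);
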